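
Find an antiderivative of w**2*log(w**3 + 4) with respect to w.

Let u = w**3 + 4, so du = (3*w**2) dw.
The integral becomes (1/3)·∫ log(u) du; integrate by parts with u′=log(u), dv′=du.

w**3*log(w**3 + 4)/3 - w**3/3 + 4*log(w**3 + 4)/3 + C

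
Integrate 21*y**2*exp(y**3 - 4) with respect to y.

Let u = y**3 - 4, so du = (3*y**2) dy.
Rewriting, the integral becomes 7·∫ e^u du = 7·e^u.
Substituting back, u = y**3 - 4.

7*exp(y**3 - 4) + C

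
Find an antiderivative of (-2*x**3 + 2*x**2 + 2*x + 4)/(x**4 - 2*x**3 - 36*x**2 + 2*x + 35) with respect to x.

Factor the denominator: (x - 7)*(x - 1)*(x + 1)*(x + 5).
Partial-fraction decomposition: -49/(48*(x + 5)) + 3/(32*(x + 1)) - 1/(12*(x - 1)) - 95/(96*(x - 7)).
Integrate each term: A/(x−a) contributes A·log|x−a|.

-95*log(x - 7)/96 - log(x - 1)/12 + 3*log(x + 1)/32 - 49*log(x + 5)/48 + C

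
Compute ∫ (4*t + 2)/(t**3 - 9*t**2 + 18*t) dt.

log(t)/9 + 13*log(t - 6)/9 - 14*log(t - 3)/9 + C

Factor the denominator: t*(t - 6)*(t - 3).
Partial-fraction decomposition: -14/(9*(t - 3)) + 13/(9*(t - 6)) + 1/(9*t).
Integrate each term: A/(t−a) contributes A·log|t−a|.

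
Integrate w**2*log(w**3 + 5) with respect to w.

w**3*log(w**3 + 5)/3 - w**3/3 + 5*log(w**3 + 5)/3 + C

Let u = w**3 + 5, so du = (3*w**2) dw.
The integral becomes (1/3)·∫ log(u) du; integrate by parts with u′=log(u), dv′=du.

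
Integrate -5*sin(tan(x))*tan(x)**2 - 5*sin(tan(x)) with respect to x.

Let u = tan(x), so du = (tan(x)**2 + 1) dx.
Rewriting, the integral becomes -5·∫ sin(u) du = -5·-cos(u).
Substituting back, u = tan(x).

5*cos(tan(x)) + C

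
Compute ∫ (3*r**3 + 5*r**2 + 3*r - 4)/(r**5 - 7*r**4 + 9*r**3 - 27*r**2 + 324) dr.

Factor the denominator: (r - 6)*(r - 3)*(r + 2)*(r**2 + 9).
Partial-fraction decomposition: -(313*r + 323)/(1170*(r**2 + 9)) - 7/(260*(r + 2)) - 131/(270*(r - 3)) + 421/(540*(r - 6)).
Integrate each term; A/(r−a) gives A·log|r−a|; the (Br+D)/(r²+p²) term gives a log and an atan.

421*log(r - 6)/540 - 131*log(r - 3)/270 - 7*log(r + 2)/260 - 313*log(r**2 + 9)/2340 - 323*atan(r/3)/3510 + C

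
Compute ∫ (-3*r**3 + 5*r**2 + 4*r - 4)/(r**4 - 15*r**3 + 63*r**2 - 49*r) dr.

Factor the denominator: r*(r - 7)**2*(r - 1).
Partial-fraction decomposition: 1/(18*(r - 1)) - 2767/(882*(r - 7)) - 380/(21*(r - 7)**2) + 4/(49*r).
Integrate each term; A/(r−a) gives A·log|r−a|; A/(r−a)² gives −A/(r−a).

4*log(r)/49 - 2767*log(r - 7)/882 + log(r - 1)/18 + 380/(21*r - 147) + C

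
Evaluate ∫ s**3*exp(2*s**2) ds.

(2*s**2 - 1)*exp(2*s**2)/8 + C

Let u = s², du = 2s ds; rewrite as (1/2)∫ u^1·exp(2u) du.
Now integrate by parts 1 time.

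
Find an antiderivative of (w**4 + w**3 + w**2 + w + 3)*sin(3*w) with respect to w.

Use integration by parts with u = w**4 + w**3 + w**2 + w + 3, dv = sin(3*w) dw, so v = -cos(3*w)/3.
Apply parts 4 times (tabular method): alternate signs, differentiate u down to 0, integrate dv up.

-w**4*cos(3*w)/3 + 4*w**3*sin(3*w)/9 - w**3*cos(3*w)/3 + w**2*sin(3*w)/3 + w**2*cos(3*w)/9 - 2*w*sin(3*w)/27 - w*cos(3*w)/9 + sin(3*w)/27 - 83*cos(3*w)/81 + C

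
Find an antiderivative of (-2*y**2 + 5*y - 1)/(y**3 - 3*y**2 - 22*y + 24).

-43*log(y - 6)/50 - 2*log(y - 1)/25 - 53*log(y + 4)/50 + C

Factor the denominator: (y - 6)*(y - 1)*(y + 4).
Partial-fraction decomposition: -53/(50*(y + 4)) - 2/(25*(y - 1)) - 43/(50*(y - 6)).
Integrate each term: A/(y−a) contributes A·log|y−a|.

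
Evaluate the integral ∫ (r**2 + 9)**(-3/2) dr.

r/(9*sqrt(r**2 + 9)) + C

Substitute r = 3·tan(θ), so dr = 3·sec(θ)^2 dθ and the radical becomes sqrt(r**2 + 9) = 3·sec(θ) by the Pythagorean identity.
Integrate the resulting trig expression in θ, then back-substitute tan(θ) = r/3, sec(θ) = sqrt(r**2 + 9)/3 (absorbing any constant into C).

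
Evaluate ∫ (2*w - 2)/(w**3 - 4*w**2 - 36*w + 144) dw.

Factor the denominator: (w - 6)*(w - 4)*(w + 6).
Partial-fraction decomposition: -7/(60*(w + 6)) - 3/(10*(w - 4)) + 5/(12*(w - 6)).
Integrate each term: A/(w−a) contributes A·log|w−a|.

5*log(w - 6)/12 - 3*log(w - 4)/10 - 7*log(w + 6)/60 + C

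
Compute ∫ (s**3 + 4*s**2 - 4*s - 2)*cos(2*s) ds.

Use integration by parts with u = s**3 + 4*s**2 - 4*s - 2, dv = cos(2*s) ds, so v = sin(2*s)/2.
Apply parts 3 times (tabular method): alternate signs, differentiate u down to 0, integrate dv up.

s**3*sin(2*s)/2 + 2*s**2*sin(2*s) + 3*s**2*cos(2*s)/4 - 11*s*sin(2*s)/4 + 2*s*cos(2*s) - 2*sin(2*s) - 11*cos(2*s)/8 + C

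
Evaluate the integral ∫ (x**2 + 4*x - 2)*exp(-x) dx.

(-x**2 - 6*x - 4)*exp(-x) + C

Use integration by parts with u = x**2 + 4*x - 2, dv = exp(-x) dx, so v = -exp(-x).
Apply parts 2 times (tabular method): alternate signs, differentiate u down to 0, integrate dv up.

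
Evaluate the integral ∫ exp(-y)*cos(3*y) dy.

3*exp(-y)*sin(3*y)/10 - exp(-y)*cos(3*y)/10 + C

Let I denote the integral. Integrate by parts with u = cos(3*y), dv = exp(-y) dy, so v = -exp(-y): I = -exp(-y)*cos(3*y) − 3·∫ exp(-y)*sin(3*y) dy.
Apply parts again with u = sin(3*y), dv = exp(-y) dy: ∫ exp(-y)*sin(3*y) dy = -exp(-y)*sin(3*y) + 3·I. Substituting back brings back I: I = 3*exp(-y)*sin(3*y) - exp(-y)*cos(3*y) − 9·I.
Solving for I: (1 + 9)·I equals the remaining terms, so I = (1/10)·(3*exp(-y)*sin(3*y) - exp(-y)*cos(3*y)).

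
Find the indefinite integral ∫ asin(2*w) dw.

Use integration by parts with u = arcsin(2*w), dv = dw.
Then du = 2/sqrt(-4*w**2 + 1) dw.

w*asin(2*w) + sqrt(-4*w**2 + 1)/2 + C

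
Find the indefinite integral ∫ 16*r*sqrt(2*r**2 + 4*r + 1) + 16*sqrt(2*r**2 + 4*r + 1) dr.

Let u = 2*r**2 + 4*r + 1, so du = (4*r + 4) dr.
Rewriting, the integral becomes 4·∫ √u du = 4·(2/3)u^(3/2).
Substituting back, u = 2*r**2 + 4*r + 1.

8*(2*r**2 + 4*r + 1)**(3/2)/3 + C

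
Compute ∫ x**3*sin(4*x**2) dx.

-x**2*cos(4*x**2)/8 + sin(4*x**2)/32 + C

Let u = x², du = 2x dx; rewrite as (1/2)∫ u^1·sin(4u) du.
Now integrate by parts 1 time.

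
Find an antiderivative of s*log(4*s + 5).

Use integration by parts with u = log(4*s + 5), dv = s ds.
Then du = 4/(4*s + 5) ds and v = s**2/2.

s**2*log(4*s + 5)/2 - s**2/4 + 5*s/8 - 25*log(4*s + 5)/32 + C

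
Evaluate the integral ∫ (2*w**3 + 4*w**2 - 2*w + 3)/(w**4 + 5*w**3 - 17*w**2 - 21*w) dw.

-log(w)/7 + 29*log(w - 3)/40 + 7*log(w + 1)/24 + 473*log(w + 7)/420 + C

Factor the denominator: w*(w - 3)*(w + 1)*(w + 7).
Partial-fraction decomposition: 473/(420*(w + 7)) + 7/(24*(w + 1)) + 29/(40*(w - 3)) - 1/(7*w).
Integrate each term: A/(w−a) contributes A·log|w−a|.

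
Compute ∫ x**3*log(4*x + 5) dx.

Use integration by parts with u = log(4*x + 5), dv = x**3 dx.
Then du = 4/(4*x + 5) dx and v = x**4/4.

x**4*log(4*x + 5)/4 - x**4/16 + 5*x**3/48 - 25*x**2/128 + 125*x/256 - 625*log(4*x + 5)/1024 + C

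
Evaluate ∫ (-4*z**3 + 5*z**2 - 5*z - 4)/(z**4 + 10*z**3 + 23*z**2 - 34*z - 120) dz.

-13*log(z - 2)/105 - 82*log(z + 3)/5 + 176*log(z + 4)/3 - 323*log(z + 5)/7 + C

Factor the denominator: (z - 2)*(z + 3)*(z + 4)*(z + 5).
Partial-fraction decomposition: -323/(7*(z + 5)) + 176/(3*(z + 4)) - 82/(5*(z + 3)) - 13/(105*(z - 2)).
Integrate each term: A/(z−a) contributes A·log|z−a|.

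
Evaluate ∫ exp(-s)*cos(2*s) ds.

2*exp(-s)*sin(2*s)/5 - exp(-s)*cos(2*s)/5 + C

Let I denote the integral. Integrate by parts with u = cos(2*s), dv = exp(-s) ds, so v = -exp(-s): I = -exp(-s)*cos(2*s) − 2·∫ exp(-s)*sin(2*s) ds.
Apply parts again with u = sin(2*s), dv = exp(-s) ds: ∫ exp(-s)*sin(2*s) ds = -exp(-s)*sin(2*s) + 2·I. Substituting back brings back I: I = 2*exp(-s)*sin(2*s) - exp(-s)*cos(2*s) − 4·I.
Solving for I: (1 + 4)·I equals the remaining terms, so I = (1/5)·(2*exp(-s)*sin(2*s) - exp(-s)*cos(2*s)).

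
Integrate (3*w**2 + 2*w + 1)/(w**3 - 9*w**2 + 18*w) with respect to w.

log(w)/18 + 121*log(w - 6)/18 - 34*log(w - 3)/9 + C

Factor the denominator: w*(w - 6)*(w - 3).
Partial-fraction decomposition: -34/(9*(w - 3)) + 121/(18*(w - 6)) + 1/(18*w).
Integrate each term: A/(w−a) contributes A·log|w−a|.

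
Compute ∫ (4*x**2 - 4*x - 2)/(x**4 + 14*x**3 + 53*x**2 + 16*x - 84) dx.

-log(x - 1)/84 - 11*log(x + 2)/30 + 83*log(x + 6)/14 - 111*log(x + 7)/20 + C

Factor the denominator: (x - 1)*(x + 2)*(x + 6)*(x + 7).
Partial-fraction decomposition: -111/(20*(x + 7)) + 83/(14*(x + 6)) - 11/(30*(x + 2)) - 1/(84*(x - 1)).
Integrate each term: A/(x−a) contributes A·log|x−a|.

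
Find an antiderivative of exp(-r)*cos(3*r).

Let I denote the integral. Integrate by parts with u = cos(3*r), dv = exp(-r) dr, so v = -exp(-r): I = -exp(-r)*cos(3*r) − 3·∫ exp(-r)*sin(3*r) dr.
Apply parts again with u = sin(3*r), dv = exp(-r) dr: ∫ exp(-r)*sin(3*r) dr = -exp(-r)*sin(3*r) + 3·I. Substituting back brings back I: I = 3*exp(-r)*sin(3*r) - exp(-r)*cos(3*r) − 9·I.
Solving for I: (1 + 9)·I equals the remaining terms, so I = (1/10)·(3*exp(-r)*sin(3*r) - exp(-r)*cos(3*r)).

3*exp(-r)*sin(3*r)/10 - exp(-r)*cos(3*r)/10 + C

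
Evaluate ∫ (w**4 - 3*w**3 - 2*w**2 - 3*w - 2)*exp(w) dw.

(w**4 - 7*w**3 + 19*w**2 - 41*w + 39)*exp(w) + C

Use integration by parts with u = w**4 - 3*w**3 - 2*w**2 - 3*w - 2, dv = exp(w) dw, so v = exp(w).
Apply parts 4 times (tabular method): alternate signs, differentiate u down to 0, integrate dv up.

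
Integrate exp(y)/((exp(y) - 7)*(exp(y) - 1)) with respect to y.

Let u = e^y, du = e^y dy.
The integral becomes ∫ du/((u-7)(u-1)); decompose into partial fractions.

log(exp(y) - 7)/6 - log(exp(y) - 1)/6 + C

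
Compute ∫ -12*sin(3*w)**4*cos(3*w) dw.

-4*sin(3*w)**5/5 + C

Let u = sin(3*w), so du = (3*cos(3*w)) dw.
Rewriting, the integral becomes -4·∫ u^4 du = -4·u^5/5.
Substituting back, u = sin(3*w).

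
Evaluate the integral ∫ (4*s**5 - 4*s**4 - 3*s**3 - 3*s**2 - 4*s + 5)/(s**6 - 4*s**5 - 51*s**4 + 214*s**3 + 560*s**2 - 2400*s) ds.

Factor the denominator: s*(s - 5)**2*(s - 4)*(s + 4)*(s + 6).
Partial-fraction decomposition: 35719/(14520*(s + 6)) - 4955/(5184*(s + 4)) + 2821/(320*(s - 4)) - 309599/(49005*(s - 5)) + 1907/(99*(s - 5)**2) - 1/(480*s).
Integrate each term; A/(s−a) gives A·log|s−a|; A/(s−a)² gives −A/(s−a).

-log(s)/480 - 309599*log(s - 5)/49005 + 2821*log(s - 4)/320 - 4955*log(s + 4)/5184 + 35719*log(s + 6)/14520 - 1907/(99*s - 495) + C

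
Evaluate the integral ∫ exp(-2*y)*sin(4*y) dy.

Let I denote the integral. Integrate by parts with u = sin(4*y), dv = exp(-2*y) dy, so v = -exp(-2*y)/2: I = -exp(-2*y)*sin(4*y)/2 + 2·∫ exp(-2*y)*cos(4*y) dy.
Apply parts again with u = cos(4*y), dv = exp(-2*y) dy: ∫ exp(-2*y)*cos(4*y) dy = -exp(-2*y)*cos(4*y)/2 − 2·I. Substituting back brings back I: I = -exp(-2*y)*sin(4*y)/2 - exp(-2*y)*cos(4*y) − 4·I.
Solving for I: (1 + 4)·I equals the remaining terms, so I = (1/5)·(-exp(-2*y)*sin(4*y)/2 - exp(-2*y)*cos(4*y)).

-exp(-2*y)*sin(4*y)/10 - exp(-2*y)*cos(4*y)/5 + C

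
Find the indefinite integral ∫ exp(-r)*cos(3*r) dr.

3*exp(-r)*sin(3*r)/10 - exp(-r)*cos(3*r)/10 + C

Let I denote the integral. Integrate by parts with u = cos(3*r), dv = exp(-r) dr, so v = -exp(-r): I = -exp(-r)*cos(3*r) − 3·∫ exp(-r)*sin(3*r) dr.
Apply parts again with u = sin(3*r), dv = exp(-r) dr: ∫ exp(-r)*sin(3*r) dr = -exp(-r)*sin(3*r) + 3·I. Substituting back brings back I: I = 3*exp(-r)*sin(3*r) - exp(-r)*cos(3*r) − 9·I.
Solving for I: (1 + 9)·I equals the remaining terms, so I = (1/10)·(3*exp(-r)*sin(3*r) - exp(-r)*cos(3*r)).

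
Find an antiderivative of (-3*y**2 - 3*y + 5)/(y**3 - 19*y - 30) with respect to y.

Factor the denominator: (y - 5)*(y + 2)*(y + 3).
Partial-fraction decomposition: -13/(8*(y + 3)) + 1/(7*(y + 2)) - 85/(56*(y - 5)).
Integrate each term: A/(y−a) contributes A·log|y−a|.

-85*log(y - 5)/56 + log(y + 2)/7 - 13*log(y + 3)/8 + C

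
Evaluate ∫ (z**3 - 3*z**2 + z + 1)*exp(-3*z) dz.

Use integration by parts with u = z**3 - 3*z**2 + z + 1, dv = exp(-3*z) dz, so v = -exp(-3*z)/3.
Apply parts 3 times (tabular method): alternate signs, differentiate u down to 0, integrate dv up.

(-9*z**3 + 18*z**2 + 3*z - 8)*exp(-3*z)/27 + C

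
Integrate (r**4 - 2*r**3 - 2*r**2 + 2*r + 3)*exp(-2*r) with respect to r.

(-r**4 + 2*r**2 - 3)*exp(-2*r)/2 + C

Use integration by parts with u = r**4 - 2*r**3 - 2*r**2 + 2*r + 3, dv = exp(-2*r) dr, so v = -exp(-2*r)/2.
Apply parts 4 times (tabular method): alternate signs, differentiate u down to 0, integrate dv up.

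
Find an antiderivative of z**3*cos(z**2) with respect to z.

Let u = z², du = 2z dz; rewrite as (1/2)∫ u^1·cos(1u) du.
Now integrate by parts 1 time.

z**2*sin(z**2)/2 + cos(z**2)/2 + C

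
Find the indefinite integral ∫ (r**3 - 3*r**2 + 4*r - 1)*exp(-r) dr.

(-r**3 - 4*r - 3)*exp(-r) + C

Use integration by parts with u = r**3 - 3*r**2 + 4*r - 1, dv = exp(-r) dr, so v = -exp(-r).
Apply parts 3 times (tabular method): alternate signs, differentiate u down to 0, integrate dv up.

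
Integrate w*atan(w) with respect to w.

w**2*atan(w)/2 - w/2 + atan(w)/2 + C

Use integration by parts with u = arctan(w), dv = w dw.
Then du = 1/(w**2 + 1) dw.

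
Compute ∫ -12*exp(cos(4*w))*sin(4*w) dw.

Let u = cos(4*w), so du = (-4*sin(4*w)) dw.
Rewriting, the integral becomes 3·∫ e^u du = 3·e^u.
Substituting back, u = cos(4*w).

3*exp(cos(4*w)) + C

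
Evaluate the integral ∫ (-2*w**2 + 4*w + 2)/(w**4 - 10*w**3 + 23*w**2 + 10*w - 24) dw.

Factor the denominator: (w - 6)*(w - 4)*(w - 1)*(w + 1).
Partial-fraction decomposition: 2/(35*(w + 1)) + 2/(15*(w - 1)) + 7/(15*(w - 4)) - 23/(35*(w - 6)).
Integrate each term: A/(w−a) contributes A·log|w−a|.

-23*log(w - 6)/35 + 7*log(w - 4)/15 + 2*log(w - 1)/15 + 2*log(w + 1)/35 + C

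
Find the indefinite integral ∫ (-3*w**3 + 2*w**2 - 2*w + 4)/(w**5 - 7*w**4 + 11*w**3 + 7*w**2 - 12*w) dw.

Factor the denominator: w*(w - 4)*(w - 3)*(w - 1)*(w + 1).
Partial-fraction decomposition: 11/(40*(w + 1)) + 1/(12*(w - 1)) + 65/(24*(w - 3)) - 41/(15*(w - 4)) - 1/(3*w).
Integrate each term: A/(w−a) contributes A·log|w−a|.

-log(w)/3 - 41*log(w - 4)/15 + 65*log(w - 3)/24 + log(w - 1)/12 + 11*log(w + 1)/40 + C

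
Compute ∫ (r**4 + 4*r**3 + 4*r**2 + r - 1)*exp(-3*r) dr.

(-27*r**4 - 144*r**3 - 252*r**2 - 195*r - 38)*exp(-3*r)/81 + C

Use integration by parts with u = r**4 + 4*r**3 + 4*r**2 + r - 1, dv = exp(-3*r) dr, so v = -exp(-3*r)/3.
Apply parts 4 times (tabular method): alternate signs, differentiate u down to 0, integrate dv up.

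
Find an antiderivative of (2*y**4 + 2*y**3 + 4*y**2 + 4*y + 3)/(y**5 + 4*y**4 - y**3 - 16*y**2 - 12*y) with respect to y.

Factor the denominator: y*(y - 2)*(y + 1)*(y + 2)*(y + 3).
Partial-fraction decomposition: 9/(2*(y + 3)) - 27/(8*(y + 2)) + 1/(2*(y + 1)) + 5/(8*(y - 2)) - 1/(4*y).
Integrate each term: A/(y−a) contributes A·log|y−a|.

-log(y)/4 + 5*log(y - 2)/8 + log(y + 1)/2 - 27*log(y + 2)/8 + 9*log(y + 3)/2 + C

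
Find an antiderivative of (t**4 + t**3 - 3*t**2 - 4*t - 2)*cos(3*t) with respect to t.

Use integration by parts with u = t**4 + t**3 - 3*t**2 - 4*t - 2, dv = cos(3*t) dt, so v = sin(3*t)/3.
Apply parts 4 times (tabular method): alternate signs, differentiate u down to 0, integrate dv up.

t**4*sin(3*t)/3 + t**3*sin(3*t)/3 + 4*t**3*cos(3*t)/9 - 13*t**2*sin(3*t)/9 + t**2*cos(3*t)/3 - 14*t*sin(3*t)/9 - 26*t*cos(3*t)/27 - 28*sin(3*t)/81 - 14*cos(3*t)/27 + C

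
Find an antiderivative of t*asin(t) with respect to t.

Use integration by parts with u = arcsin(t), dv = t dt.
Then du = 1/sqrt(-t**2 + 1) dt.

t**2*asin(t)/2 + t*sqrt(-t**2 + 1)/4 - asin(t)/4 + C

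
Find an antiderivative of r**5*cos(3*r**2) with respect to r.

r**4*sin(3*r**2)/6 + r**2*cos(3*r**2)/9 - sin(3*r**2)/27 + C

Let u = r², du = 2r dr; rewrite as (1/2)∫ u^2·cos(3u) du.
Now integrate by parts 2 times.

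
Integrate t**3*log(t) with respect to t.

t**4*log(t)/4 - t**4/16 + C

Use integration by parts with u = log(t), dv = t**3 dt.
Then du = 1/t dt and v = t**4/4.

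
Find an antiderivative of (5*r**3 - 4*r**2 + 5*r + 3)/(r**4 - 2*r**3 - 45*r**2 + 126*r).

Factor the denominator: r*(r - 6)*(r - 3)*(r + 7).
Partial-fraction decomposition: 1943/(910*(r + 7)) - 13/(10*(r - 3)) + 323/(78*(r - 6)) + 1/(42*r).
Integrate each term: A/(r−a) contributes A·log|r−a|.

log(r)/42 + 323*log(r - 6)/78 - 13*log(r - 3)/10 + 1943*log(r + 7)/910 + C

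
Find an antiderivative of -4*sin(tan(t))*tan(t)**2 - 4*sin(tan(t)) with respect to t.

Let u = tan(t), so du = (tan(t)**2 + 1) dt.
Rewriting, the integral becomes -4·∫ sin(u) du = -4·-cos(u).
Substituting back, u = tan(t).

4*cos(tan(t)) + C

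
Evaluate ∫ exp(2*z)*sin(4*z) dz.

Let I denote the integral. Integrate by parts with u = sin(4*z), dv = exp(2*z) dz, so v = exp(2*z)/2: I = exp(2*z)*sin(4*z)/2 − 2·∫ exp(2*z)*cos(4*z) dz.
Apply parts again with u = cos(4*z), dv = exp(2*z) dz: ∫ exp(2*z)*cos(4*z) dz = exp(2*z)*cos(4*z)/2 + 2·I. Substituting back brings back I: I = exp(2*z)*sin(4*z)/2 - exp(2*z)*cos(4*z) − 4·I.
Solving for I: (1 + 4)·I equals the remaining terms, so I = (1/5)·(exp(2*z)*sin(4*z)/2 - exp(2*z)*cos(4*z)).

exp(2*z)*sin(4*z)/10 - exp(2*z)*cos(4*z)/5 + C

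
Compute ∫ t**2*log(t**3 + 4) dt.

Let u = t**3 + 4, so du = (3*t**2) dt.
The integral becomes (1/3)·∫ log(u) du; integrate by parts with u′=log(u), dv′=du.

t**3*log(t**3 + 4)/3 - t**3/3 + 4*log(t**3 + 4)/3 + C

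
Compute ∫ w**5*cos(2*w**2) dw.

w**4*sin(2*w**2)/4 + w**2*cos(2*w**2)/4 - sin(2*w**2)/8 + C

Let u = w², du = 2w dw; rewrite as (1/2)∫ u^2·cos(2u) du.
Now integrate by parts 2 times.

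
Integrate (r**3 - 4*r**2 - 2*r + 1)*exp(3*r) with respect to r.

Use integration by parts with u = r**3 - 4*r**2 - 2*r + 1, dv = exp(3*r) dr, so v = exp(3*r)/3.
Apply parts 3 times (tabular method): alternate signs, differentiate u down to 0, integrate dv up.

(9*r**3 - 45*r**2 + 12*r + 5)*exp(3*r)/27 + C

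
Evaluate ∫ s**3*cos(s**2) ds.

s**2*sin(s**2)/2 + cos(s**2)/2 + C

Let u = s², du = 2s ds; rewrite as (1/2)∫ u^1·cos(1u) du.
Now integrate by parts 1 time.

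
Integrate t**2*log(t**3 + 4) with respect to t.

t**3*log(t**3 + 4)/3 - t**3/3 + 4*log(t**3 + 4)/3 + C

Let u = t**3 + 4, so du = (3*t**2) dt.
The integral becomes (1/3)·∫ log(u) du; integrate by parts with u′=log(u), dv′=du.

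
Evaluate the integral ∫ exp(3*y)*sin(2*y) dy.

Let I denote the integral. Integrate by parts with u = sin(2*y), dv = exp(3*y) dy, so v = exp(3*y)/3: I = exp(3*y)*sin(2*y)/3 − (2/3)·∫ exp(3*y)*cos(2*y) dy.
Apply parts again with u = cos(2*y), dv = exp(3*y) dy: ∫ exp(3*y)*cos(2*y) dy = exp(3*y)*cos(2*y)/3 + (2/3)·I. Substituting back brings back I: I = exp(3*y)*sin(2*y)/3 - 2*exp(3*y)*cos(2*y)/9 − (4/9)·I.
Solving for I: (1 + 4/9)·I equals the remaining terms, so I = (9/13)·(exp(3*y)*sin(2*y)/3 - 2*exp(3*y)*cos(2*y)/9).

3*exp(3*y)*sin(2*y)/13 - 2*exp(3*y)*cos(2*y)/13 + C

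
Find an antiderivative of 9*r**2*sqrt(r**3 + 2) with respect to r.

Let u = r**3 + 2, so du = (3*r**2) dr.
Rewriting, the integral becomes 3·∫ √u du = 3·(2/3)u^(3/2).
Substituting back, u = r**3 + 2.

2*(r**3 + 2)**(3/2) + C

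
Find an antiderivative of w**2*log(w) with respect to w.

w**3*log(w)/3 - w**3/9 + C

Use integration by parts with u = log(w), dv = w**2 dw.
Then du = 1/w dw and v = w**3/3.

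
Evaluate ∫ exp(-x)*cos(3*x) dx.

Let I denote the integral. Integrate by parts with u = cos(3*x), dv = exp(-x) dx, so v = -exp(-x): I = -exp(-x)*cos(3*x) − 3·∫ exp(-x)*sin(3*x) dx.
Apply parts again with u = sin(3*x), dv = exp(-x) dx: ∫ exp(-x)*sin(3*x) dx = -exp(-x)*sin(3*x) + 3·I. Substituting back brings back I: I = 3*exp(-x)*sin(3*x) - exp(-x)*cos(3*x) − 9·I.
Solving for I: (1 + 9)·I equals the remaining terms, so I = (1/10)·(3*exp(-x)*sin(3*x) - exp(-x)*cos(3*x)).

3*exp(-x)*sin(3*x)/10 - exp(-x)*cos(3*x)/10 + C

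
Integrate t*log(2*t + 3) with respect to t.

t**2*log(2*t + 3)/2 - t**2/4 + 3*t/4 - 9*log(2*t + 3)/8 + C

Use integration by parts with u = log(2*t + 3), dv = t dt.
Then du = 2/(2*t + 3) dt and v = t**2/2.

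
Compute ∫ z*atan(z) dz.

Use integration by parts with u = arctan(z), dv = z dz.
Then du = 1/(z**2 + 1) dz.

z**2*atan(z)/2 - z/2 + atan(z)/2 + C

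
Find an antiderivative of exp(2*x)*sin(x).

2*exp(2*x)*sin(x)/5 - exp(2*x)*cos(x)/5 + C

Let I denote the integral. Integrate by parts with u = sin(x), dv = exp(2*x) dx, so v = exp(2*x)/2: I = exp(2*x)*sin(x)/2 − (1/2)·∫ exp(2*x)*cos(x) dx.
Apply parts again with u = cos(x), dv = exp(2*x) dx: ∫ exp(2*x)*cos(x) dx = exp(2*x)*cos(x)/2 + (1/2)·I. Substituting back brings back I: I = exp(2*x)*sin(x)/2 - exp(2*x)*cos(x)/4 − (1/4)·I.
Solving for I: (1 + 1/4)·I equals the remaining terms, so I = (4/5)·(exp(2*x)*sin(x)/2 - exp(2*x)*cos(x)/4).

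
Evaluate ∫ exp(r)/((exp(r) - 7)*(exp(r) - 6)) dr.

Let u = e^r, du = e^r dr.
The integral becomes ∫ du/((u-7)(u-6)); decompose into partial fractions.

log(exp(r) - 7) - log(exp(r) - 6) + C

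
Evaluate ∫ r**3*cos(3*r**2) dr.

r**2*sin(3*r**2)/6 + cos(3*r**2)/18 + C

Let u = r², du = 2r dr; rewrite as (1/2)∫ u^1·cos(3u) du.
Now integrate by parts 1 time.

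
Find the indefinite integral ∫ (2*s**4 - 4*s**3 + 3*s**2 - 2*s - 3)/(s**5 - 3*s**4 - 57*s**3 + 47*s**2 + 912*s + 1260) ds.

Factor the denominator: (s - 7)*(s - 6)*(s + 2)*(s + 3)*(s + 5).
Partial-fraction decomposition: 229/(99*(s + 5)) - 5/(3*(s + 3)) + 77/(216*(s + 2)) - 607/(264*(s - 6)) + 89/(27*(s - 7)).
Integrate each term: A/(s−a) contributes A·log|s−a|.

89*log(s - 7)/27 - 607*log(s - 6)/264 + 77*log(s + 2)/216 - 5*log(s + 3)/3 + 229*log(s + 5)/99 + C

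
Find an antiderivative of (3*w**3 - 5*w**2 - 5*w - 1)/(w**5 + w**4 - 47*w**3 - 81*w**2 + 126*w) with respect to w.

Factor the denominator: w*(w - 7)*(w - 1)*(w + 3)*(w + 6).
Partial-fraction decomposition: -799/(1638*(w + 6)) + 14/(45*(w + 3)) + 1/(21*(w - 1)) + 187/(1365*(w - 7)) - 1/(126*w).
Integrate each term: A/(w−a) contributes A·log|w−a|.

-log(w)/126 + 187*log(w - 7)/1365 + log(w - 1)/21 + 14*log(w + 3)/45 - 799*log(w + 6)/1638 + C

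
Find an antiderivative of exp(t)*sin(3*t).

exp(t)*sin(3*t)/10 - 3*exp(t)*cos(3*t)/10 + C

Let I denote the integral. Integrate by parts with u = sin(3*t), dv = exp(t) dt, so v = exp(t): I = exp(t)*sin(3*t) − 3·∫ exp(t)*cos(3*t) dt.
Apply parts again with u = cos(3*t), dv = exp(t) dt: ∫ exp(t)*cos(3*t) dt = exp(t)*cos(3*t) + 3·I. Substituting back brings back I: I = exp(t)*sin(3*t) - 3*exp(t)*cos(3*t) − 9·I.
Solving for I: (1 + 9)·I equals the remaining terms, so I = (1/10)·(exp(t)*sin(3*t) - 3*exp(t)*cos(3*t)).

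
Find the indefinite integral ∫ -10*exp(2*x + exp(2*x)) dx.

-5*exp(exp(2*x)) + C

Let u = exp(2*x), so du = (2*exp(2*x)) dx.
Rewriting, the integral becomes -5·∫ e^u du = -5·e^u.
Substituting back, u = exp(2*x).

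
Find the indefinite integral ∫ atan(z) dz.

Use integration by parts with u = arctan(z), dv = dz.
Then du = 1/(z**2 + 1) dz.

z*atan(z) - log(z**2 + 1)/2 + C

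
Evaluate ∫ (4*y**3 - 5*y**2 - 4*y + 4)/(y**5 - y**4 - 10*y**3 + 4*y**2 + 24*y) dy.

log(y)/6 + 11*log(y - 3)/15 - log(y - 2)/4 - 13*log(y + 2)/20 - 1/(y + 2) + C

Factor the denominator: y*(y - 3)*(y - 2)*(y + 2)**2.
Partial-fraction decomposition: -13/(20*(y + 2)) + (y + 2)**(-2) - 1/(4*(y - 2)) + 11/(15*(y - 3)) + 1/(6*y).
Integrate each term; A/(y−a) gives A·log|y−a|; A/(y−a)² gives −A/(y−a).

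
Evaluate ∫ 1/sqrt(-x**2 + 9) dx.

asin(x/3) + C

Substitute x = 3·sin(θ), so dx = 3·cos(θ) dθ and the radical becomes sqrt(-x**2 + 9) = 3·cos(θ) by the Pythagorean identity.
Integrate the resulting trig expression in θ, then back-substitute θ = asin(x/3), sin(θ) = x/3, cos(θ) = sqrt(-x**2 + 9)/3 (absorbing any constant into C).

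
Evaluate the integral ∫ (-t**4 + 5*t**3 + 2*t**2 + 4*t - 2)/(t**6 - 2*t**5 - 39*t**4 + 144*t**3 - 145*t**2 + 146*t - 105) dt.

Factor the denominator: (t - 5)*(t - 3)*(t - 1)*(t + 7)*(t**2 + 1).
Partial-fraction decomposition: (201*t + 43)/(6500*(t**2 + 1)) + 253/(3000*(t + 7)) + 1/(16*(t - 1)) - 41/(200*(t - 3)) + 17/(624*(t - 5)).
Integrate each term; A/(t−a) gives A·log|t−a|; the (Bt+D)/(t²+p²) term gives a log and an atan.

17*log(t - 5)/624 - 41*log(t - 3)/200 + log(t - 1)/16 + 253*log(t + 7)/3000 + 201*log(t**2 + 1)/13000 + 43*atan(t)/6500 + C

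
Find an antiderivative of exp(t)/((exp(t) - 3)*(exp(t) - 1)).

log(exp(t) - 3)/2 - log(exp(t) - 1)/2 + C

Let u = e^t, du = e^t dt.
The integral becomes ∫ du/((u-3)(u-1)); decompose into partial fractions.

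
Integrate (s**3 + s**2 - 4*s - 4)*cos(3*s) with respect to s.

Use integration by parts with u = s**3 + s**2 - 4*s - 4, dv = cos(3*s) ds, so v = sin(3*s)/3.
Apply parts 3 times (tabular method): alternate signs, differentiate u down to 0, integrate dv up.

s**3*sin(3*s)/3 + s**2*sin(3*s)/3 + s**2*cos(3*s)/3 - 14*s*sin(3*s)/9 + 2*s*cos(3*s)/9 - 38*sin(3*s)/27 - 14*cos(3*s)/27 + C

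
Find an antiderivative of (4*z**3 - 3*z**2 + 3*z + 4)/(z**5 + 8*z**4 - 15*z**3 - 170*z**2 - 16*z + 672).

Factor the denominator: (z - 4)*(z - 2)*(z + 3)*(z + 4)*(z + 7).
Partial-fraction decomposition: -128/(99*(z + 7)) + 13/(6*(z + 4)) - 1/(z + 3) - 1/(18*(z - 2)) + 2/(11*(z - 4)).
Integrate each term: A/(z−a) contributes A·log|z−a|.

2*log(z - 4)/11 - log(z - 2)/18 - log(z + 3) + 13*log(z + 4)/6 - 128*log(z + 7)/99 + C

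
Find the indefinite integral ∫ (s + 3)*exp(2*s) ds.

(2*s + 5)*exp(2*s)/4 + C

Use integration by parts with u = s + 3, dv = exp(2*s) ds, so v = exp(2*s)/2.
Apply parts 1 times (tabular method): alternate signs, differentiate u down to 0, integrate dv up.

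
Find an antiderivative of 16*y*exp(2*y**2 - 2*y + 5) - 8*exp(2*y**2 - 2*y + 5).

4*exp(2*y**2 - 2*y + 5) + C

Let u = 2*y**2 - 2*y + 5, so du = (4*y - 2) dy.
Rewriting, the integral becomes 4·∫ e^u du = 4·e^u.
Substituting back, u = 2*y**2 - 2*y + 5.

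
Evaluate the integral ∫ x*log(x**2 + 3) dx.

x**2*log(x**2 + 3)/2 - x**2/2 + 3*log(x**2 + 3)/2 + C

Let u = x**2 + 3, so du = (2*x) dx.
The integral becomes (1/2)·∫ log(u) du; integrate by parts with u′=log(u), dv′=du.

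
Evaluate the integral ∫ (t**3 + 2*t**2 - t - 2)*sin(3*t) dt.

Use integration by parts with u = t**3 + 2*t**2 - t - 2, dv = sin(3*t) dt, so v = -cos(3*t)/3.
Apply parts 3 times (tabular method): alternate signs, differentiate u down to 0, integrate dv up.

-t**3*cos(3*t)/3 + t**2*sin(3*t)/3 - 2*t**2*cos(3*t)/3 + 4*t*sin(3*t)/9 + 5*t*cos(3*t)/9 - 5*sin(3*t)/27 + 22*cos(3*t)/27 + C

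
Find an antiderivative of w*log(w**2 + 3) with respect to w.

w**2*log(w**2 + 3)/2 - w**2/2 + 3*log(w**2 + 3)/2 + C

Let u = w**2 + 3, so du = (2*w) dw.
The integral becomes (1/2)·∫ log(u) du; integrate by parts with u′=log(u), dv′=du.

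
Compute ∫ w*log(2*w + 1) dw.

Use integration by parts with u = log(2*w + 1), dv = w dw.
Then du = 2/(2*w + 1) dw and v = w**2/2.

w**2*log(2*w + 1)/2 - w**2/4 + w/4 - log(2*w + 1)/8 + C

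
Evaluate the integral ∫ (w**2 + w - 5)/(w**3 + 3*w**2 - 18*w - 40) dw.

Factor the denominator: (w - 4)*(w + 2)*(w + 5).
Partial-fraction decomposition: 5/(9*(w + 5)) + 1/(6*(w + 2)) + 5/(18*(w - 4)).
Integrate each term: A/(w−a) contributes A·log|w−a|.

5*log(w - 4)/18 + log(w + 2)/6 + 5*log(w + 5)/9 + C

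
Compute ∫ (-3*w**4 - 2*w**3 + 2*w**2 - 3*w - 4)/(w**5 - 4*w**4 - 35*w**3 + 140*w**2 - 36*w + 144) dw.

-2135*log(w - 6)/444 + 44*log(w - 4)/17 - 337*log(w + 6)/444 - 13*log(w**2 + 1)/1258 - 35*atan(w)/629 + C

Factor the denominator: (w - 6)*(w - 4)*(w + 6)*(w**2 + 1).
Partial-fraction decomposition: -(13*w + 35)/(629*(w**2 + 1)) - 337/(444*(w + 6)) + 44/(17*(w - 4)) - 2135/(444*(w - 6)).
Integrate each term; A/(w−a) gives A·log|w−a|; the (Bw+D)/(w²+p²) term gives a log and an atan.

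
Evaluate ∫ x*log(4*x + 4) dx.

x**2*log(4*x + 4)/2 - x**2/4 + x/2 - log(x + 1)/2 + C

Use integration by parts with u = log(4*x + 4), dv = x dx.
Then du = 4/(4*x + 4) dx and v = x**2/2.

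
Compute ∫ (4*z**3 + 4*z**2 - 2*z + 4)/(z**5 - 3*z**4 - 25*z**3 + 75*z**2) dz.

-2*log(z)/225 + 297*log(z - 5)/250 - 71*log(z - 3)/72 - 193*log(z + 5)/1000 - 4/(75*z) + C

Factor the denominator: z**2*(z - 5)*(z - 3)*(z + 5).
Partial-fraction decomposition: -193/(1000*(z + 5)) - 71/(72*(z - 3)) + 297/(250*(z - 5)) - 2/(225*z) + 4/(75*z**2).
Integrate each term; A/(z−a) gives A·log|z−a|; A/(z−a)² gives −A/(z−a).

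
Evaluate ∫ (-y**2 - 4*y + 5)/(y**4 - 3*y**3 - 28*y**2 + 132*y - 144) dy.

-27*log(y - 4)/20 + 16*log(y - 3)/9 - 7*log(y - 2)/16 + 7*log(y + 6)/720 + C

Factor the denominator: (y - 4)*(y - 3)*(y - 2)*(y + 6).
Partial-fraction decomposition: 7/(720*(y + 6)) - 7/(16*(y - 2)) + 16/(9*(y - 3)) - 27/(20*(y - 4)).
Integrate each term: A/(y−a) contributes A·log|y−a|.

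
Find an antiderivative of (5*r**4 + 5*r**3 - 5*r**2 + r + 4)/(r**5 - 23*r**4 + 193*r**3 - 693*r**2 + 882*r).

2*log(r)/441 - 157613*log(r - 7)/392 + 3695*log(r - 6)/9 - 251*log(r - 3)/72 - 6743/(14*r - 98) + C

Factor the denominator: r*(r - 7)**2*(r - 6)*(r - 3).
Partial-fraction decomposition: -251/(72*(r - 3)) + 3695/(9*(r - 6)) - 157613/(392*(r - 7)) + 6743/(14*(r - 7)**2) + 2/(441*r).
Integrate each term; A/(r−a) gives A·log|r−a|; A/(r−a)² gives −A/(r−a).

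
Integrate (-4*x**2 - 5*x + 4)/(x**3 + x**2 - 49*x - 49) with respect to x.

Factor the denominator: (x - 7)*(x + 1)*(x + 7).
Partial-fraction decomposition: -157/(84*(x + 7)) - 5/(48*(x + 1)) - 227/(112*(x - 7)).
Integrate each term: A/(x−a) contributes A·log|x−a|.

-227*log(x - 7)/112 - 5*log(x + 1)/48 - 157*log(x + 7)/84 + C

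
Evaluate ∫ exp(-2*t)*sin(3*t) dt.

Let I denote the integral. Integrate by parts with u = sin(3*t), dv = exp(-2*t) dt, so v = -exp(-2*t)/2: I = -exp(-2*t)*sin(3*t)/2 + (3/2)·∫ exp(-2*t)*cos(3*t) dt.
Apply parts again with u = cos(3*t), dv = exp(-2*t) dt: ∫ exp(-2*t)*cos(3*t) dt = -exp(-2*t)*cos(3*t)/2 − (3/2)·I. Substituting back brings back I: I = -exp(-2*t)*sin(3*t)/2 - 3*exp(-2*t)*cos(3*t)/4 − (9/4)·I.
Solving for I: (1 + 9/4)·I equals the remaining terms, so I = (4/13)·(-exp(-2*t)*sin(3*t)/2 - 3*exp(-2*t)*cos(3*t)/4).

-2*exp(-2*t)*sin(3*t)/13 - 3*exp(-2*t)*cos(3*t)/13 + C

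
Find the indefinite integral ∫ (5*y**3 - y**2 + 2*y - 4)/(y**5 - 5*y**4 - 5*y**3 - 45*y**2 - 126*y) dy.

2*log(y)/63 + 838*log(y - 7)/1827 - 2*log(y + 2)/9 - 35*log(y**2 + 9)/261 + 13*atan(y/3)/29 + C

Factor the denominator: y*(y - 7)*(y + 2)*(y**2 + 9).
Partial-fraction decomposition: -(70*y - 351)/(261*(y**2 + 9)) - 2/(9*(y + 2)) + 838/(1827*(y - 7)) + 2/(63*y).
Integrate each term; A/(y−a) gives A·log|y−a|; the (By+D)/(y²+p²) term gives a log and an atan.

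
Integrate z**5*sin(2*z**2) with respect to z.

-z**4*cos(2*z**2)/4 + z**2*sin(2*z**2)/4 + cos(2*z**2)/8 + C

Let u = z², du = 2z dz; rewrite as (1/2)∫ u^2·sin(2u) du.
Now integrate by parts 2 times.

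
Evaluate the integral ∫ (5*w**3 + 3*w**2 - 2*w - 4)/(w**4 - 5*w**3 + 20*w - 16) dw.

89*log(w - 4)/9 - 11*log(w - 2)/2 + 2*log(w - 1)/9 + 7*log(w + 2)/18 + C

Factor the denominator: (w - 4)*(w - 2)*(w - 1)*(w + 2).
Partial-fraction decomposition: 7/(18*(w + 2)) + 2/(9*(w - 1)) - 11/(2*(w - 2)) + 89/(9*(w - 4)).
Integrate each term: A/(w−a) contributes A·log|w−a|.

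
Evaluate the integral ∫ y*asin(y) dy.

Use integration by parts with u = arcsin(y), dv = y dy.
Then du = 1/sqrt(-y**2 + 1) dy.

y**2*asin(y)/2 + y*sqrt(-y**2 + 1)/4 - asin(y)/4 + C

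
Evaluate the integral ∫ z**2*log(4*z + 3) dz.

z**3*log(4*z + 3)/3 - z**3/9 + z**2/8 - 3*z/16 + 9*log(4*z + 3)/64 + C

Use integration by parts with u = log(4*z + 3), dv = z**2 dz.
Then du = 4/(4*z + 3) dz and v = z**3/3.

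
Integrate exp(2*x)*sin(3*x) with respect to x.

Let I denote the integral. Integrate by parts with u = sin(3*x), dv = exp(2*x) dx, so v = exp(2*x)/2: I = exp(2*x)*sin(3*x)/2 − (3/2)·∫ exp(2*x)*cos(3*x) dx.
Apply parts again with u = cos(3*x), dv = exp(2*x) dx: ∫ exp(2*x)*cos(3*x) dx = exp(2*x)*cos(3*x)/2 + (3/2)·I. Substituting back brings back I: I = exp(2*x)*sin(3*x)/2 - 3*exp(2*x)*cos(3*x)/4 − (9/4)·I.
Solving for I: (1 + 9/4)·I equals the remaining terms, so I = (4/13)·(exp(2*x)*sin(3*x)/2 - 3*exp(2*x)*cos(3*x)/4).

2*exp(2*x)*sin(3*x)/13 - 3*exp(2*x)*cos(3*x)/13 + C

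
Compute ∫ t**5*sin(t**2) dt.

-t**4*cos(t**2)/2 + t**2*sin(t**2) + cos(t**2) + C

Let u = t², du = 2t dt; rewrite as (1/2)∫ u^2·sin(1u) du.
Now integrate by parts 2 times.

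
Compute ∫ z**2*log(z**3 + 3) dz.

Let u = z**3 + 3, so du = (3*z**2) dz.
The integral becomes (1/3)·∫ log(u) du; integrate by parts with u′=log(u), dv′=du.

z**3*log(z**3 + 3)/3 - z**3/3 + log(z**3 + 3) + C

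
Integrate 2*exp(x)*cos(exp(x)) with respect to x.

Let u = exp(x), so du = (exp(x)) dx.
Rewriting, the integral becomes 2·∫ cos(u) du = 2·sin(u).
Substituting back, u = exp(x).

2*sin(exp(x)) + C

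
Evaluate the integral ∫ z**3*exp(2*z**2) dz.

(2*z**2 - 1)*exp(2*z**2)/8 + C

Let u = z², du = 2z dz; rewrite as (1/2)∫ u^1·exp(2u) du.
Now integrate by parts 1 time.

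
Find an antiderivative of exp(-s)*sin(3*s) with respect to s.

-exp(-s)*sin(3*s)/10 - 3*exp(-s)*cos(3*s)/10 + C

Let I denote the integral. Integrate by parts with u = sin(3*s), dv = exp(-s) ds, so v = -exp(-s): I = -exp(-s)*sin(3*s) + 3·∫ exp(-s)*cos(3*s) ds.
Apply parts again with u = cos(3*s), dv = exp(-s) ds: ∫ exp(-s)*cos(3*s) ds = -exp(-s)*cos(3*s) − 3·I. Substituting back brings back I: I = -exp(-s)*sin(3*s) - 3*exp(-s)*cos(3*s) − 9·I.
Solving for I: (1 + 9)·I equals the remaining terms, so I = (1/10)·(-exp(-s)*sin(3*s) - 3*exp(-s)*cos(3*s)).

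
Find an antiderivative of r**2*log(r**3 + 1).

Let u = r**3 + 1, so du = (3*r**2) dr.
The integral becomes (1/3)·∫ log(u) du; integrate by parts with u′=log(u), dv′=du.

r**3*log(r**3 + 1)/3 - r**3/3 + log(r**3 + 1)/3 + C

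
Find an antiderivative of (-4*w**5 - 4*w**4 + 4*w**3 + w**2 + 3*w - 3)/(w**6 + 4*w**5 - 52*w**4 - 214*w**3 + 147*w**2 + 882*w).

Factor the denominator: w*(w - 7)*(w - 2)*(w + 3)**2*(w + 7).
Partial-fraction decomposition: -6253/(1568*(w + 7)) + 17543/(12000*(w + 3)) - 179/(200*(w + 3)**2) + 17/(250*(w - 2)) - 75393/(49000*(w - 7)) - 1/(294*w).
Integrate each term; A/(w−a) gives A·log|w−a|; A/(w−a)² gives −A/(w−a).

-log(w)/294 - 75393*log(w - 7)/49000 + 17*log(w - 2)/250 + 17543*log(w + 3)/12000 - 6253*log(w + 7)/1568 + 179/(200*w + 600) + C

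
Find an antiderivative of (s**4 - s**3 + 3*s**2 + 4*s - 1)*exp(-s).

Use integration by parts with u = s**4 - s**3 + 3*s**2 + 4*s - 1, dv = exp(-s) ds, so v = -exp(-s).
Apply parts 4 times (tabular method): alternate signs, differentiate u down to 0, integrate dv up.

(-s**4 - 3*s**3 - 12*s**2 - 28*s - 27)*exp(-s) + C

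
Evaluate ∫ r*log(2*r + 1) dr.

Use integration by parts with u = log(2*r + 1), dv = r dr.
Then du = 2/(2*r + 1) dr and v = r**2/2.

r**2*log(2*r + 1)/2 - r**2/4 + r/4 - log(2*r + 1)/8 + C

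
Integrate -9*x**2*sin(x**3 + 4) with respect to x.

3*cos(x**3 + 4) + C

Let u = x**3 + 4, so du = (3*x**2) dx.
Rewriting, the integral becomes -3·∫ sin(u) du = -3·-cos(u).
Substituting back, u = x**3 + 4.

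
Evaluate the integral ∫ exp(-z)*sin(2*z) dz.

-exp(-z)*sin(2*z)/5 - 2*exp(-z)*cos(2*z)/5 + C

Let I denote the integral. Integrate by parts with u = sin(2*z), dv = exp(-z) dz, so v = -exp(-z): I = -exp(-z)*sin(2*z) + 2·∫ exp(-z)*cos(2*z) dz.
Apply parts again with u = cos(2*z), dv = exp(-z) dz: ∫ exp(-z)*cos(2*z) dz = -exp(-z)*cos(2*z) − 2·I. Substituting back brings back I: I = -exp(-z)*sin(2*z) - 2*exp(-z)*cos(2*z) − 4·I.
Solving for I: (1 + 4)·I equals the remaining terms, so I = (1/5)·(-exp(-z)*sin(2*z) - 2*exp(-z)*cos(2*z)).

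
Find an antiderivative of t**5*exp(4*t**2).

Let u = t², du = 2t dt; rewrite as (1/2)∫ u^2·exp(4u) du.
Now integrate by parts 2 times.

(8*t**4 - 4*t**2 + 1)*exp(4*t**2)/64 + C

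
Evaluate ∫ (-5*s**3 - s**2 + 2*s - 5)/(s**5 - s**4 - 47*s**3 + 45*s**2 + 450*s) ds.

Factor the denominator: s*(s - 5)**2*(s + 3)*(s + 6).
Partial-fraction decomposition: 1027/(2178*(s + 6)) - 115/(576*(s + 3)) - 10097/(38720*(s - 5)) - 129/(88*(s - 5)**2) - 1/(90*s).
Integrate each term; A/(s−a) gives A·log|s−a|; A/(s−a)² gives −A/(s−a).

-log(s)/90 - 10097*log(s - 5)/38720 - 115*log(s + 3)/576 + 1027*log(s + 6)/2178 + 129/(88*s - 440) + C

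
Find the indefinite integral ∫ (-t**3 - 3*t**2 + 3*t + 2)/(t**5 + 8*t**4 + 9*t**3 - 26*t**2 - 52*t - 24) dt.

-log(t - 2)/24 - 43*log(t + 1)/75 + log(t + 2)/2 + 23*log(t + 6)/200 - 1/(5*t + 5) + C

Factor the denominator: (t - 2)*(t + 1)**2*(t + 2)*(t + 6).
Partial-fraction decomposition: 23/(200*(t + 6)) + 1/(2*(t + 2)) - 43/(75*(t + 1)) + 1/(5*(t + 1)**2) - 1/(24*(t - 2)).
Integrate each term; A/(t−a) gives A·log|t−a|; A/(t−a)² gives −A/(t−a).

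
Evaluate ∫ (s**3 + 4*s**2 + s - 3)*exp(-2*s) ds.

(-4*s**3 - 22*s**2 - 26*s - 1)*exp(-2*s)/8 + C

Use integration by parts with u = s**3 + 4*s**2 + s - 3, dv = exp(-2*s) ds, so v = -exp(-2*s)/2.
Apply parts 3 times (tabular method): alternate signs, differentiate u down to 0, integrate dv up.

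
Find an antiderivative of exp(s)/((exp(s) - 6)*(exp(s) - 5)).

log(exp(s) - 6) - log(exp(s) - 5) + C

Let u = e^s, du = e^s ds.
The integral becomes ∫ du/((u-6)(u-5)); decompose into partial fractions.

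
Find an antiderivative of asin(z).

Use integration by parts with u = arcsin(z), dv = dz.
Then du = 1/sqrt(-z**2 + 1) dz.

z*asin(z) + sqrt(-z**2 + 1) + C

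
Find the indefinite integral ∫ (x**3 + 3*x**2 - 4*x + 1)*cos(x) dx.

Use integration by parts with u = x**3 + 3*x**2 - 4*x + 1, dv = cos(x) dx, so v = sin(x).
Apply parts 3 times (tabular method): alternate signs, differentiate u down to 0, integrate dv up.

x**3*sin(x) + 3*x**2*sin(x) + 3*x**2*cos(x) - 10*x*sin(x) + 6*x*cos(x) - 5*sin(x) - 10*cos(x) + C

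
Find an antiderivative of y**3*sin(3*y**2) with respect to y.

-y**2*cos(3*y**2)/6 + sin(3*y**2)/18 + C

Let u = y², du = 2y dy; rewrite as (1/2)∫ u^1·sin(3u) du.
Now integrate by parts 1 time.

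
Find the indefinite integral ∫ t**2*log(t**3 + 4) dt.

Let u = t**3 + 4, so du = (3*t**2) dt.
The integral becomes (1/3)·∫ log(u) du; integrate by parts with u′=log(u), dv′=du.

t**3*log(t**3 + 4)/3 - t**3/3 + 4*log(t**3 + 4)/3 + C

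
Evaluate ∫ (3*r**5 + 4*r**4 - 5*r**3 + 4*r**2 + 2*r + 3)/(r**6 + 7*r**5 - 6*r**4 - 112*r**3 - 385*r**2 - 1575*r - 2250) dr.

Factor the denominator: (r - 5)*(r + 2)*(r + 5)**2*(r**2 + 9).
Partial-fraction decomposition: (1747*r - 18561)/(15028*(r**2 + 9)) + 1266373/(520200*(r + 5)) - 6157/(1020*(r + 5)**2) - 23/(819*(r + 2)) + 11363/(23800*(r - 5)).
Integrate each term; A/(r−a) gives A·log|r−a|; the (Br+D)/(r²+p²) term gives a log and an atan.

11363*log(r - 5)/23800 - 23*log(r + 2)/819 + 1266373*log(r + 5)/520200 + 1747*log(r**2 + 9)/30056 - 6187*atan(r/3)/15028 + 6157/(1020*r + 5100) + C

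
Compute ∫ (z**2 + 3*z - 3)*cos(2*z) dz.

z**2*sin(2*z)/2 + 3*z*sin(2*z)/2 + z*cos(2*z)/2 - 7*sin(2*z)/4 + 3*cos(2*z)/4 + C

Use integration by parts with u = z**2 + 3*z - 3, dv = cos(2*z) dz, so v = sin(2*z)/2.
Apply parts 2 times (tabular method): alternate signs, differentiate u down to 0, integrate dv up.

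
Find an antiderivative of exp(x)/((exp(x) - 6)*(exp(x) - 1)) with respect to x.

log(exp(x) - 6)/5 - log(exp(x) - 1)/5 + C

Let u = e^x, du = e^x dx.
The integral becomes ∫ du/((u-1)(u-6)); decompose into partial fractions.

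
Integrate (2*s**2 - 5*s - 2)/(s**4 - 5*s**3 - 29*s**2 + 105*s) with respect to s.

Factor the denominator: s*(s - 7)*(s - 3)*(s + 5).
Partial-fraction decomposition: -73/(480*(s + 5)) - 1/(96*(s - 3)) + 61/(336*(s - 7)) - 2/(105*s).
Integrate each term: A/(s−a) contributes A·log|s−a|.

-2*log(s)/105 + 61*log(s - 7)/336 - log(s - 3)/96 - 73*log(s + 5)/480 + C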